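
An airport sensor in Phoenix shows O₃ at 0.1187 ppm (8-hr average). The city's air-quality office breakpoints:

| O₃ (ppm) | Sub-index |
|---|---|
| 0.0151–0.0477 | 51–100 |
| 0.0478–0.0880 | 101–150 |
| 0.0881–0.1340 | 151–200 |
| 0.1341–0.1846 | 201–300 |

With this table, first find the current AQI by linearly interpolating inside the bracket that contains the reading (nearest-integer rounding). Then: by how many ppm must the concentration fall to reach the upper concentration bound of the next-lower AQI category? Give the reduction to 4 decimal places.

0.0307

O₃: row 0.0881–0.1340 (AQI 151–200). (200−151)·(0.1187−0.0881)/(0.1340−0.0881) + 151 = 49·0.0306/0.0459 + 151 ≈ 183.67 → 184.
Current AQI 184 is in the Unhealthy range (151–200). The next-lower category tops out at AQI 150, whose upper concentration bound is 0.0880 ppm.
Reduction needed = 0.1187 − 0.0880 = 0.0307 ppm.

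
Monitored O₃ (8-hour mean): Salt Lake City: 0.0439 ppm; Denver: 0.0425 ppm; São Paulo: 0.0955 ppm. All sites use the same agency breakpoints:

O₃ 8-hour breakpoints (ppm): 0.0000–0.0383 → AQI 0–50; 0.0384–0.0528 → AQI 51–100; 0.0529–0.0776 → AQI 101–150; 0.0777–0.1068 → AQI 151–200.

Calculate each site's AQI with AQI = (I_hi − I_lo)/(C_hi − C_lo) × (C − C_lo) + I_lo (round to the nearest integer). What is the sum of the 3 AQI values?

Salt Lake City: row 0.0384–0.0528 (AQI 51–100). (100−51)·(0.0439−0.0384)/(0.0528−0.0384) + 51 = 49·0.0055/0.0144 + 51 ≈ 69.72 → 70.
Denver: 0.0425 ∈ [0.0384, 0.0528] ↔ index [51, 100].
51 + (0.0425−0.0384)·(100−51)/(0.0528−0.0384) = 51 + 0.0041·49/0.0144 ≈ 64.95, so AQI = 65.
São Paulo 0.0955: bracket 0.0777–0.1068 → index 151–200; slope 49/0.0291, offset 0.0178.
AQI = 151 + 49/0.0291·0.0178 ≈ 180.97 ⇒ 181.
AQIs: Salt Lake City=70, Denver=65, São Paulo=181. Sum = 70 + 65 + 181 = 316.

316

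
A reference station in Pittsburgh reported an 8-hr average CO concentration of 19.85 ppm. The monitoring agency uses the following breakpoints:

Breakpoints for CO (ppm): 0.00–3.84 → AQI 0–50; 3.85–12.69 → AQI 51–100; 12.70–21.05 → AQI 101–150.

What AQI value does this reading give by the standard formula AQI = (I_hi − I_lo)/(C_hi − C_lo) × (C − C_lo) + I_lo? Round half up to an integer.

143

CO: row 12.70–21.05 (AQI 101–150). (150−101)·(19.85−12.70)/(21.05−12.70) + 101 = 49·7.15/8.35 + 101 ≈ 142.96 → 143.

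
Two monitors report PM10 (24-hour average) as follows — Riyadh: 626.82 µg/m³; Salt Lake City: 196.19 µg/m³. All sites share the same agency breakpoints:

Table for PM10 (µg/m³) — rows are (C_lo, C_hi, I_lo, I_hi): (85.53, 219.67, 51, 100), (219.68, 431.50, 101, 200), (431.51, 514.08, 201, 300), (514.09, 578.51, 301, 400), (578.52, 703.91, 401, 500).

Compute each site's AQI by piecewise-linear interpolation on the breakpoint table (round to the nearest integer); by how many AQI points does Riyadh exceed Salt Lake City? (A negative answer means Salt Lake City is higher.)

Riyadh: 626.82 ∈ [578.52, 703.91] ↔ index [401, 500].
401 + (626.82−578.52)·(500−401)/(703.91−578.52) = 401 + 48.30·99/125.39 ≈ 439.13, so AQI = 439.
Salt Lake City: 196.19 lies in 85.53–219.67, so I_lo=51, I_hi=100, C_lo=85.53, C_hi=219.67.
(100−51)/(219.67−85.53) × (196.19−85.53) + 51 = 49/134.14 × 110.66 + 51 ≈ 91.42 → 91.
AQIs: Riyadh=439, Salt Lake City=91. Riyadh (439) − Salt Lake City (91) = 348.

348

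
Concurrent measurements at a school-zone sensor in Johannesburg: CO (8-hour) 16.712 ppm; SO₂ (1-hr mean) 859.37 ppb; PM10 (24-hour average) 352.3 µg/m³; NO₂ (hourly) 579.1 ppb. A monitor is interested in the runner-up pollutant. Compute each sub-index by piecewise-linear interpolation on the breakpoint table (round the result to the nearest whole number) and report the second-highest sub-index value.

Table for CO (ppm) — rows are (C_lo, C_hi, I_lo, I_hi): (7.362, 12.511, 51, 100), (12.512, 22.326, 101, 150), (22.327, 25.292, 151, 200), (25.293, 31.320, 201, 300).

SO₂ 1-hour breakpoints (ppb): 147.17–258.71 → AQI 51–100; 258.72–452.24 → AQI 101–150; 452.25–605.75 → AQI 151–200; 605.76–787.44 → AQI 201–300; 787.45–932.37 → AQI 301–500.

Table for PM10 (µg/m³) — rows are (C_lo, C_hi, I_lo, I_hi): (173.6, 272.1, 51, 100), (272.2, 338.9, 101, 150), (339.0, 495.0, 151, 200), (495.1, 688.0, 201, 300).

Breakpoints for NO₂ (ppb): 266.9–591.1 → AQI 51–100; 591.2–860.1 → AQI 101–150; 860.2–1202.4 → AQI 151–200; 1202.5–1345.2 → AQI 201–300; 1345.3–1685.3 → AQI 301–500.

CO: 16.712 lies in 12.512–22.326, so I_lo=101, I_hi=150, C_lo=12.512, C_hi=22.326.
(150−101)/(22.326−12.512) × (16.712−12.512) + 101 = 49/9.814 × 4.200 + 101 ≈ 121.97 → 122.
SO₂ 859.37: bracket 787.45–932.37 → index 301–500; slope 199/144.92, offset 71.92.
AQI = 301 + 199/144.92·71.92 ≈ 399.76 ⇒ 400.
PM10: row 339.0–495.0 (AQI 151–200). (200−151)·(352.3−339.0)/(495.0−339.0) + 151 = 49·13.3/156.0 + 151 ≈ 155.18 → 155.
NO₂: 579.1 lies in 266.9–591.1, so I_lo=51, I_hi=100, C_lo=266.9, C_hi=591.1.
(100−51)/(591.1−266.9) × (579.1−266.9) + 51 = 49/324.2 × 312.2 + 51 ≈ 98.19 → 98.
Sub-indices: CO→122, SO₂→400, PM10→155, NO₂→98. Ranked high→low: 400, 155, 122, 98. Second-highest sub-index = 155.

155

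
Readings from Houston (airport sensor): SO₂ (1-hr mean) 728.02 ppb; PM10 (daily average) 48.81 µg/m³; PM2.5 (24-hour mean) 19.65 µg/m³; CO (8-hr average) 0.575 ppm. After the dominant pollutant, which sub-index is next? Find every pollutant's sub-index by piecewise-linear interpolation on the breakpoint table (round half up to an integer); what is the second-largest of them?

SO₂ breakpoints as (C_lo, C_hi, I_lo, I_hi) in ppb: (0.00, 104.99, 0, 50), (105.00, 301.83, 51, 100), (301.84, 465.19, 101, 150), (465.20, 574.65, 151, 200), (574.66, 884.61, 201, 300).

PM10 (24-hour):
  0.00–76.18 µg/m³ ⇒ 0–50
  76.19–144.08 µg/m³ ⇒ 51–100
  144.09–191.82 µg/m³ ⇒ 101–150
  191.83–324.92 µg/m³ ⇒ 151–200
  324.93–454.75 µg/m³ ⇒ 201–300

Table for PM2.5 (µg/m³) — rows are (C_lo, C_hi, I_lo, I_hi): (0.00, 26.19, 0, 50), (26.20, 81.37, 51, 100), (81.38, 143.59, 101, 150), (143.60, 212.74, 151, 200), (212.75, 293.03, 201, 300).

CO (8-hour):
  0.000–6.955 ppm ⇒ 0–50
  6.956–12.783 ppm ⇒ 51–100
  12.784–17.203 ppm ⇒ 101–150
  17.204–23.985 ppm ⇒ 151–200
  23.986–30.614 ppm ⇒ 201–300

SO₂: 728.02 ∈ [574.66, 884.61] ↔ index [201, 300].
201 + (728.02−574.66)·(300−201)/(884.61−574.66) = 201 + 153.36·99/309.95 ≈ 249.98, so AQI = 250.
PM10: 48.81 ∈ [0.00, 76.18] ↔ index [0, 50].
0 + (48.81−0.00)·(50−0)/(76.18−0.00) = 0 + 48.81·50/76.18 ≈ 32.04, so AQI = 32.
PM2.5 19.65: bracket 0.00–26.19 → index 0–50; slope 50/26.19, offset 19.65.
AQI = 0 + 50/26.19·19.65 ≈ 37.51 ⇒ 38.
CO: 0.575 lies in 0.000–6.955, so I_lo=0, I_hi=50, C_lo=0.000, C_hi=6.955.
(50−0)/(6.955−0.000) × (0.575−0.000) + 0 = 50/6.955 × 0.575 + 0 ≈ 4.13 → 4.
Sub-indices: SO₂→250, PM10→32, PM2.5→38, CO→4. Ranked high→low: 250, 38, 32, 4. Second-highest sub-index = 38.

38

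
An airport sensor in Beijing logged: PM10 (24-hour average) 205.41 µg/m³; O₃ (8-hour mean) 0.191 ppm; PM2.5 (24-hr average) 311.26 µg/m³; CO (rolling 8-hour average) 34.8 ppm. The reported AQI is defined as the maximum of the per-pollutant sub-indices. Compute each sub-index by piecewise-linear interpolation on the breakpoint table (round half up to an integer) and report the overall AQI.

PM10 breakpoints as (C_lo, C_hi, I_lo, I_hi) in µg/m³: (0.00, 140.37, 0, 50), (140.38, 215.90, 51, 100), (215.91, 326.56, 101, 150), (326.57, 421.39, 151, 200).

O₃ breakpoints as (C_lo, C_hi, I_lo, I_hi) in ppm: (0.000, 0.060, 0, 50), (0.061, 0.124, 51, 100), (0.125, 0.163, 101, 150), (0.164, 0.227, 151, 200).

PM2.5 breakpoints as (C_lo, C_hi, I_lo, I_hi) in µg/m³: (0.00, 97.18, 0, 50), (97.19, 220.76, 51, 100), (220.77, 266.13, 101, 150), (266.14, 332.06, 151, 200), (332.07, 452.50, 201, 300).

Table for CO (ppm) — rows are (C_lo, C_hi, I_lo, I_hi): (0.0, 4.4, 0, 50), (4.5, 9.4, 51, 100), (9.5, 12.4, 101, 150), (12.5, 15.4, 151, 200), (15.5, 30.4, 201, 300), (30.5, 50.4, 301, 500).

PM10: 205.41 ∈ [140.38, 215.90] ↔ index [51, 100].
51 + (205.41−140.38)·(100−51)/(215.90−140.38) = 51 + 65.03·49/75.52 ≈ 93.19, so AQI = 93.
O₃: 0.191 lies in 0.164–0.227, so I_lo=151, I_hi=200, C_lo=0.164, C_hi=0.227.
(200−151)/(0.227−0.164) × (0.191−0.164) + 151 = 49/0.063 × 0.027 + 151 ≈ 172.00 → 172.
PM2.5: 311.26 lies in 266.14–332.06, so I_lo=151, I_hi=200, C_lo=266.14, C_hi=332.06.
(200−151)/(332.06−266.14) × (311.26−266.14) + 151 = 49/65.92 × 45.12 + 151 ≈ 184.54 → 185.
CO: 34.8 ∈ [30.5, 50.4] ↔ index [301, 500].
301 + (34.8−30.5)·(500−301)/(50.4−30.5) = 301 + 4.3·199/19.9 ≈ 344.00, so AQI = 344.
Sub-indices: PM10→93, O₃→172, PM2.5→185, CO→344. Overall AQI = max = 344; dominant pollutant is CO.

344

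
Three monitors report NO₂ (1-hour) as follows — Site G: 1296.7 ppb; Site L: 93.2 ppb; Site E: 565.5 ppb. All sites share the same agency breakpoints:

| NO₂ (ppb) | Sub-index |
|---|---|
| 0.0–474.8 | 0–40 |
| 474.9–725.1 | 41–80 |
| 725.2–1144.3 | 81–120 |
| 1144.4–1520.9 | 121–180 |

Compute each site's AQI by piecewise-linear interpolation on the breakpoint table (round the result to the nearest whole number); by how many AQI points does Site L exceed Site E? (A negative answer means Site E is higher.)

-47

Site G: 1296.7 lies in 1144.4–1520.9, so I_lo=121, I_hi=180, C_lo=1144.4, C_hi=1520.9.
(180−121)/(1520.9−1144.4) × (1296.7−1144.4) + 121 = 59/376.5 × 152.3 + 121 ≈ 144.87 → 145.
Site L: 93.2 lies in 0.0–474.8, so I_lo=0, I_hi=40, C_lo=0.0, C_hi=474.8.
(40−0)/(474.8−0.0) × (93.2−0.0) + 0 = 40/474.8 × 93.2 + 0 ≈ 7.85 → 8.
Site E: 565.5 lies in 474.9–725.1, so I_lo=41, I_hi=80, C_lo=474.9, C_hi=725.1.
(80−41)/(725.1−474.9) × (565.5−474.9) + 41 = 39/250.2 × 90.6 + 41 ≈ 55.12 → 55.
AQIs: Site G=145, Site L=8, Site E=55. Site L (8) − Site E (55) = -47.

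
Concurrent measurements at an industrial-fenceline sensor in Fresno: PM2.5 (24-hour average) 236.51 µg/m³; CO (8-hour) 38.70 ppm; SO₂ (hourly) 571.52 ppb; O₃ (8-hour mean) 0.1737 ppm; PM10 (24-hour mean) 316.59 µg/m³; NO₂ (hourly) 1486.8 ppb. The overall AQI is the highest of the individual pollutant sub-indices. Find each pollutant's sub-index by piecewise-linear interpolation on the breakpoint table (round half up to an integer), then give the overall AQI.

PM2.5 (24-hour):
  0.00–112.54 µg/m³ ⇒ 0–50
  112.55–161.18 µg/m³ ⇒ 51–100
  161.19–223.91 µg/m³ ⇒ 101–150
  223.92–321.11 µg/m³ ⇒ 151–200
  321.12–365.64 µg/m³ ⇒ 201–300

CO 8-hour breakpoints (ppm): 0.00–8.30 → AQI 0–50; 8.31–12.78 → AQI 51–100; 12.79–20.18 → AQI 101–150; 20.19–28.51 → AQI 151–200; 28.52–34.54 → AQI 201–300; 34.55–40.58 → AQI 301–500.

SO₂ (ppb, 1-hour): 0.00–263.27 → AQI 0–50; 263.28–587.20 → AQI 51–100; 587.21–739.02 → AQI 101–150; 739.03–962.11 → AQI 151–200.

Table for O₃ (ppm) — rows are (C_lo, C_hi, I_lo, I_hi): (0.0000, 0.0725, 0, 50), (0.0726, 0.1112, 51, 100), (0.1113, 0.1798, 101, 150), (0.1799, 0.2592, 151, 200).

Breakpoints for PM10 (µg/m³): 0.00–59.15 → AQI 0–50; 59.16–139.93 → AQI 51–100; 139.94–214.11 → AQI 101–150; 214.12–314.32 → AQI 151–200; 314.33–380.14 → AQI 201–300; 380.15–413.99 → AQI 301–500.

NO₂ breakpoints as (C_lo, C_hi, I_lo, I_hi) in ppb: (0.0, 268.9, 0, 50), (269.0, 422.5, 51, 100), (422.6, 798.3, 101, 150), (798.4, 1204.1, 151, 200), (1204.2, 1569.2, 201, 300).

PM2.5: 236.51 ∈ [223.92, 321.11] ↔ index [151, 200].
151 + (236.51−223.92)·(200−151)/(321.11−223.92) = 151 + 12.59·49/97.19 ≈ 157.35, so AQI = 157.
CO 38.70: bracket 34.55–40.58 → index 301–500; slope 199/6.03, offset 4.15.
AQI = 301 + 199/6.03·4.15 ≈ 437.96 ⇒ 438.
SO₂: 571.52 lies in 263.28–587.20, so I_lo=51, I_hi=100, C_lo=263.28, C_hi=587.20.
(100−51)/(587.20−263.28) × (571.52−263.28) + 51 = 49/323.92 × 308.24 + 51 ≈ 97.63 → 98.
O₃: row 0.1113–0.1798 (AQI 101–150). (150−101)·(0.1737−0.1113)/(0.1798−0.1113) + 101 = 49·0.0624/0.0685 + 101 ≈ 145.64 → 146.
PM10: 316.59 lies in 314.33–380.14, so I_lo=201, I_hi=300, C_lo=314.33, C_hi=380.14.
(300−201)/(380.14−314.33) × (316.59−314.33) + 201 = 99/65.81 × 2.26 + 201 ≈ 204.40 → 204.
NO₂: row 1204.2–1569.2 (AQI 201–300). (300−201)·(1486.8−1204.2)/(1569.2−1204.2) + 201 = 99·282.6/365.0 + 201 ≈ 277.65 → 278.
Sub-indices: PM2.5→157, CO→438, SO₂→98, O₃→146, PM10→204, NO₂→278. Overall AQI = max = 438; dominant pollutant is CO.

438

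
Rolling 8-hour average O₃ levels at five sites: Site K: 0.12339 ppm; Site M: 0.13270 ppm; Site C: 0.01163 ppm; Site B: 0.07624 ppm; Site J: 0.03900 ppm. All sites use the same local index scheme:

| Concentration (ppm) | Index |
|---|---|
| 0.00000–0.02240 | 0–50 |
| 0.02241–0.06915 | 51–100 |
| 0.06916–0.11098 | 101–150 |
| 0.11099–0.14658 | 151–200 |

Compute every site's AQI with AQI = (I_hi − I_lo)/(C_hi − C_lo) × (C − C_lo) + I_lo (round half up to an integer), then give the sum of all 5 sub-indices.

552

Site K: 0.12339 lies in 0.11099–0.14658, so I_lo=151, I_hi=200, C_lo=0.11099, C_hi=0.14658.
(200−151)/(0.14658−0.11099) × (0.12339−0.11099) + 151 = 49/0.03559 × 0.01240 + 151 ≈ 168.07 → 168.
Site M: 0.13270 lies in 0.11099–0.14658, so I_lo=151, I_hi=200, C_lo=0.11099, C_hi=0.14658.
(200−151)/(0.14658−0.11099) × (0.13270−0.11099) + 151 = 49/0.03559 × 0.02171 + 151 ≈ 180.89 → 181.
Site C: 0.01163 ∈ [0.00000, 0.02240] ↔ index [0, 50].
0 + (0.01163−0.00000)·(50−0)/(0.02240−0.00000) = 0 + 0.01163·50/0.02240 ≈ 25.96, so AQI = 26.
Site B: 0.07624 lies in 0.06916–0.11098, so I_lo=101, I_hi=150, C_lo=0.06916, C_hi=0.11098.
(150−101)/(0.11098−0.06916) × (0.07624−0.06916) + 101 = 49/0.04182 × 0.00708 + 101 ≈ 109.30 → 109.
Site J: 0.03900 lies in 0.02241–0.06915, so I_lo=51, I_hi=100, C_lo=0.02241, C_hi=0.06915.
(100−51)/(0.06915−0.02241) × (0.03900−0.02241) + 51 = 49/0.04674 × 0.01659 + 51 ≈ 68.39 → 68.
AQIs: Site K=168, Site M=181, Site C=26, Site B=109, Site J=68. Sum = 168 + 181 + 26 + 109 + 68 = 552.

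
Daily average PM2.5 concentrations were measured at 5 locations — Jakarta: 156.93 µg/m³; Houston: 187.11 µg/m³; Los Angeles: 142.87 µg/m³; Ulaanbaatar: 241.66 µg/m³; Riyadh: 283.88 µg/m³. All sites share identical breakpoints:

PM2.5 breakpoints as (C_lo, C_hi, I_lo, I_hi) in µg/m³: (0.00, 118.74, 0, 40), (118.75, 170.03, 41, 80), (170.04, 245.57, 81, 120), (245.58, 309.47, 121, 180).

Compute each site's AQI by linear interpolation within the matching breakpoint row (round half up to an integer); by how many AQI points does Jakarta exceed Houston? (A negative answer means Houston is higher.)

Jakarta: row 118.75–170.03 (AQI 41–80). (80−41)·(156.93−118.75)/(170.03−118.75) + 41 = 39·38.18/51.28 + 41 ≈ 70.04 → 70.
Houston: 187.11 ∈ [170.04, 245.57] ↔ index [81, 120].
81 + (187.11−170.04)·(120−81)/(245.57−170.04) = 81 + 17.07·39/75.53 ≈ 89.81, so AQI = 90.
Los Angeles: 142.87 ∈ [118.75, 170.03] ↔ index [41, 80].
41 + (142.87−118.75)·(80−41)/(170.03−118.75) = 41 + 24.12·39/51.28 ≈ 59.34, so AQI = 59.
Ulaanbaatar 241.66: bracket 170.04–245.57 → index 81–120; slope 39/75.53, offset 71.62.
AQI = 81 + 39/75.53·71.62 ≈ 117.98 ⇒ 118.
Riyadh 283.88: bracket 245.58–309.47 → index 121–180; slope 59/63.89, offset 38.30.
AQI = 121 + 59/63.89·38.30 ≈ 156.37 ⇒ 156.
AQIs: Jakarta=70, Houston=90, Los Angeles=59, Ulaanbaatar=118, Riyadh=156. Jakarta (70) − Houston (90) = -20.

-20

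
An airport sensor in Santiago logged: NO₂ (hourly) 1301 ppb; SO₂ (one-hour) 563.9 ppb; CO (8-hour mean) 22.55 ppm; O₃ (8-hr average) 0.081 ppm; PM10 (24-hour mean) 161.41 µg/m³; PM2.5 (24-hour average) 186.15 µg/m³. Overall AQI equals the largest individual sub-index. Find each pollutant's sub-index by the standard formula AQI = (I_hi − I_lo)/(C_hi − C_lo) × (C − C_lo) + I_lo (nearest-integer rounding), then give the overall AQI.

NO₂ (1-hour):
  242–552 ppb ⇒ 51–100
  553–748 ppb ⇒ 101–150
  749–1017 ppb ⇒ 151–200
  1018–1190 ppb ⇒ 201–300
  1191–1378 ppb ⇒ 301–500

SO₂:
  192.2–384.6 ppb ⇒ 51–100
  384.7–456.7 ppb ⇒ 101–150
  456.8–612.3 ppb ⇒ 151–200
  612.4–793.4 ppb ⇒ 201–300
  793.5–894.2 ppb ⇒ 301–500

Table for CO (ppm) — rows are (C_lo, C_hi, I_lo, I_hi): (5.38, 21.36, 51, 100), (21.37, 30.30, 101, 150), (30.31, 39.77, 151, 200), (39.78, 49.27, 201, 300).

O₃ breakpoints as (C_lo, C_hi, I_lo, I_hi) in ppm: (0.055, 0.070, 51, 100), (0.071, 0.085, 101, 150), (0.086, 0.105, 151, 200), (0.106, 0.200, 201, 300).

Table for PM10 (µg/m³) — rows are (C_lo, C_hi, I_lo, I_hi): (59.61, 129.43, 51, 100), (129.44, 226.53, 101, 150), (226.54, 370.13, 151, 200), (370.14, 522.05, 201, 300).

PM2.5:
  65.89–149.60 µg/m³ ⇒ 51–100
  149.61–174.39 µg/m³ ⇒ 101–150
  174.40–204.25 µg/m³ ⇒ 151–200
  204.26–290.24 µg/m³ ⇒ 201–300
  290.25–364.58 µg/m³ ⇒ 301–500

418

NO₂: 1301 lies in 1191–1378, so I_lo=301, I_hi=500, C_lo=1191, C_hi=1378.
(500−301)/(1378−1191) × (1301−1191) + 301 = 199/187 × 110 + 301 ≈ 418.06 → 418.
SO₂: 563.9 ∈ [456.8, 612.3] ↔ index [151, 200].
151 + (563.9−456.8)·(200−151)/(612.3−456.8) = 151 + 107.1·49/155.5 ≈ 184.75, so AQI = 185.
CO: 22.55 ∈ [21.37, 30.30] ↔ index [101, 150].
101 + (22.55−21.37)·(150−101)/(30.30−21.37) = 101 + 1.18·49/8.93 ≈ 107.47, so AQI = 107.
O₃: 0.081 ∈ [0.071, 0.085] ↔ index [101, 150].
101 + (0.081−0.071)·(150−101)/(0.085−0.071) = 101 + 0.010·49/0.014 ≈ 136.00, so AQI = 136.
PM10 161.41: bracket 129.44–226.53 → index 101–150; slope 49/97.09, offset 31.97.
AQI = 101 + 49/97.09·31.97 ≈ 117.13 ⇒ 117.
PM2.5: 186.15 lies in 174.40–204.25, so I_lo=151, I_hi=200, C_lo=174.40, C_hi=204.25.
(200−151)/(204.25−174.40) × (186.15−174.40) + 151 = 49/29.85 × 11.75 + 151 ≈ 170.29 → 170.
Sub-indices: NO₂→418, SO₂→185, CO→107, O₃→136, PM10→117, PM2.5→170. Overall AQI = max = 418; dominant pollutant is NO₂.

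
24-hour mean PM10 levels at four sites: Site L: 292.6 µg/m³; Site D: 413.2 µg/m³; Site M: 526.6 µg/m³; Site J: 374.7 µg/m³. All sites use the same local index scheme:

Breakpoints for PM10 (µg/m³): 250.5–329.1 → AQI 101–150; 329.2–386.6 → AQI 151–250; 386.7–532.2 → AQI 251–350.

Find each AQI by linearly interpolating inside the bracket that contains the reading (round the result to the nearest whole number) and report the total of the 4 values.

Site L: 292.6 lies in 250.5–329.1, so I_lo=101, I_hi=150, C_lo=250.5, C_hi=329.1.
(150−101)/(329.1−250.5) × (292.6−250.5) + 101 = 49/78.6 × 42.1 + 101 ≈ 127.25 → 127.
Site D: row 386.7–532.2 (AQI 251–350). (350−251)·(413.2−386.7)/(532.2−386.7) + 251 = 99·26.5/145.5 + 251 ≈ 269.03 → 269.
Site M: row 386.7–532.2 (AQI 251–350). (350−251)·(526.6−386.7)/(532.2−386.7) + 251 = 99·139.9/145.5 + 251 ≈ 346.19 → 346.
Site J 374.7: bracket 329.2–386.6 → index 151–250; slope 99/57.4, offset 45.5.
AQI = 151 + 99/57.4·45.5 ≈ 229.48 ⇒ 229.
AQIs: Site L=127, Site D=269, Site M=346, Site J=229. Sum = 127 + 269 + 346 + 229 = 971.

971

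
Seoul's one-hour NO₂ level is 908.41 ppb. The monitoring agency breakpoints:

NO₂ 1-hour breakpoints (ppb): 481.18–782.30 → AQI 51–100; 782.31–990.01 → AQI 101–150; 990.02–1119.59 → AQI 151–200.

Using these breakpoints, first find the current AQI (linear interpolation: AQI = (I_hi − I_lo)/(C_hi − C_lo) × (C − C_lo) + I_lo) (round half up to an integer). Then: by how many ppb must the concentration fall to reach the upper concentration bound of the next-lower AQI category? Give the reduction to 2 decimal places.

NO₂: row 782.31–990.01 (AQI 101–150). (150−101)·(908.41−782.31)/(990.01−782.31) + 101 = 49·126.10/207.70 + 101 ≈ 130.75 → 131.
Current AQI 131 is in the Unhealthy for Sensitive Groups range (101–150). The next-lower category tops out at AQI 100, whose upper concentration bound is 782.30 ppb.
Reduction needed = 908.41 − 782.30 = 126.11 ppb.

126.11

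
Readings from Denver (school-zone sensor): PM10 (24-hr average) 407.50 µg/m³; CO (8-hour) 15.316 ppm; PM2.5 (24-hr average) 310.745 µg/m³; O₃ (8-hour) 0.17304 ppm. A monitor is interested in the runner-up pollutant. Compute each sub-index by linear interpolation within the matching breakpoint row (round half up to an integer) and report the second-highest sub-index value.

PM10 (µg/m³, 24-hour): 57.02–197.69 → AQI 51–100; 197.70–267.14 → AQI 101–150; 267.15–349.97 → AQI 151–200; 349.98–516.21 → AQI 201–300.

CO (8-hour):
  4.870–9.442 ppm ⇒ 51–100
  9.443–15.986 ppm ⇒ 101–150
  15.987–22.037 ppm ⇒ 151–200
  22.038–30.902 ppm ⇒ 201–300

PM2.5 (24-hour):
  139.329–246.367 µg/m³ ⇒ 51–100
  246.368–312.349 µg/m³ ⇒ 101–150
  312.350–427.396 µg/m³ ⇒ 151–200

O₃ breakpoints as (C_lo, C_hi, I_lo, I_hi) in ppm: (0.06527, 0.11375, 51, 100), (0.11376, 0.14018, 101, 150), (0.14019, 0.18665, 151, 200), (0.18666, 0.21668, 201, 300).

186

PM10: row 349.98–516.21 (AQI 201–300). (300−201)·(407.50−349.98)/(516.21−349.98) + 201 = 99·57.52/166.23 + 201 ≈ 235.26 → 235.
CO: 15.316 lies in 9.443–15.986, so I_lo=101, I_hi=150, C_lo=9.443, C_hi=15.986.
(150−101)/(15.986−9.443) × (15.316−9.443) + 101 = 49/6.543 × 5.873 + 101 ≈ 144.98 → 145.
PM2.5: 310.745 ∈ [246.368, 312.349] ↔ index [101, 150].
101 + (310.745−246.368)·(150−101)/(312.349−246.368) = 101 + 64.377·49/65.981 ≈ 148.81, so AQI = 149.
O₃: 0.17304 lies in 0.14019–0.18665, so I_lo=151, I_hi=200, C_lo=0.14019, C_hi=0.18665.
(200−151)/(0.18665−0.14019) × (0.17304−0.14019) + 151 = 49/0.04646 × 0.03285 + 151 ≈ 185.65 → 186.
Sub-indices: PM10→235, CO→145, PM2.5→149, O₃→186. Ranked high→low: 235, 186, 149, 145. Second-highest sub-index = 186.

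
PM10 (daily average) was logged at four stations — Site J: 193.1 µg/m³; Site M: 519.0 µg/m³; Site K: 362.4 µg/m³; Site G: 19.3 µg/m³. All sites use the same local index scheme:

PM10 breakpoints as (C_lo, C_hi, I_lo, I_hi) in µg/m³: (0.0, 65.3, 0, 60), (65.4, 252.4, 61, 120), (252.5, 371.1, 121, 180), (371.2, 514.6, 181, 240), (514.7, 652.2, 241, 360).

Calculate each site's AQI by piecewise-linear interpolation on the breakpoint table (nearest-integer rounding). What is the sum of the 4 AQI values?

Site J: row 65.4–252.4 (AQI 61–120). (120−61)·(193.1−65.4)/(252.4−65.4) + 61 = 59·127.7/187.0 + 61 ≈ 101.29 → 101.
Site M: 519.0 lies in 514.7–652.2, so I_lo=241, I_hi=360, C_lo=514.7, C_hi=652.2.
(360−241)/(652.2−514.7) × (519.0−514.7) + 241 = 119/137.5 × 4.3 + 241 ≈ 244.72 → 245.
Site K: 362.4 ∈ [252.5, 371.1] ↔ index [121, 180].
121 + (362.4−252.5)·(180−121)/(371.1−252.5) = 121 + 109.9·59/118.6 ≈ 175.67, so AQI = 176.
Site G: 19.3 lies in 0.0–65.3, so I_lo=0, I_hi=60, C_lo=0.0, C_hi=65.3.
(60−0)/(65.3−0.0) × (19.3−0.0) + 0 = 60/65.3 × 19.3 + 0 ≈ 17.73 → 18.
AQIs: Site J=101, Site M=245, Site K=176, Site G=18. Sum = 101 + 245 + 176 + 18 = 540.

540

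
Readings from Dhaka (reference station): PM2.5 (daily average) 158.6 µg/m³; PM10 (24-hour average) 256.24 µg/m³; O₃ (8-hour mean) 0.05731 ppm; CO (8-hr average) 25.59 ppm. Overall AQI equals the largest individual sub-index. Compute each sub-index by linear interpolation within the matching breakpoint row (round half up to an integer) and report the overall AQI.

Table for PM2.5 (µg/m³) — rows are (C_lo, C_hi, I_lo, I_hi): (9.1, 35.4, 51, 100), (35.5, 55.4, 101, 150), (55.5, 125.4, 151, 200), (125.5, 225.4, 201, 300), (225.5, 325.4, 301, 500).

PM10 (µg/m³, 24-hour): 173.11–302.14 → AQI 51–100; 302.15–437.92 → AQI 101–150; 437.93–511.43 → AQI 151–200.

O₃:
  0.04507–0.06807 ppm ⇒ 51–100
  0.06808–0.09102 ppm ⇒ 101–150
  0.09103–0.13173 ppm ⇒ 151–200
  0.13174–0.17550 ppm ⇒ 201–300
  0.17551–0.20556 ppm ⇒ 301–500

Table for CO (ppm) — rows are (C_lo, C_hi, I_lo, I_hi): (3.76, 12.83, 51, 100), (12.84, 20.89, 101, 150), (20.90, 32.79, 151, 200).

234

PM2.5: row 125.5–225.4 (AQI 201–300). (300−201)·(158.6−125.5)/(225.4−125.5) + 201 = 99·33.1/99.9 + 201 ≈ 233.80 → 234.
PM10: 256.24 ∈ [173.11, 302.14] ↔ index [51, 100].
51 + (256.24−173.11)·(100−51)/(302.14−173.11) = 51 + 83.13·49/129.03 ≈ 82.57, so AQI = 83.
O₃: 0.05731 lies in 0.04507–0.06807, so I_lo=51, I_hi=100, C_lo=0.04507, C_hi=0.06807.
(100−51)/(0.06807−0.04507) × (0.05731−0.04507) + 51 = 49/0.02300 × 0.01224 + 51 ≈ 77.08 → 77.
CO: 25.59 ∈ [20.90, 32.79] ↔ index [151, 200].
151 + (25.59−20.90)·(200−151)/(32.79−20.90) = 151 + 4.69·49/11.89 ≈ 170.33, so AQI = 170.
Sub-indices: PM2.5→234, PM10→83, O₃→77, CO→170. Overall AQI = max = 234; dominant pollutant is PM2.5.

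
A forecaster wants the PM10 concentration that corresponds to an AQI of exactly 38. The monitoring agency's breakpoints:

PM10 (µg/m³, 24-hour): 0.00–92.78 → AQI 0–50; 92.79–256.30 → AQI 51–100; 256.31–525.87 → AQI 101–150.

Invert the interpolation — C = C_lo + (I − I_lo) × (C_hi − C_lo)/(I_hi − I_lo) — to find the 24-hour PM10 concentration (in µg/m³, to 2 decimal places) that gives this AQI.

70.51

AQI 38 lies in the 0–50 band, which corresponds to 0.00–92.78 µg/m³.
C = 0.00 + (38−0)×(92.78−0.00)/(50−0) = 0.00 + 38×92.78/50 ≈ 70.5128 µg/m³ → 70.51 µg/m³ to 2 dp.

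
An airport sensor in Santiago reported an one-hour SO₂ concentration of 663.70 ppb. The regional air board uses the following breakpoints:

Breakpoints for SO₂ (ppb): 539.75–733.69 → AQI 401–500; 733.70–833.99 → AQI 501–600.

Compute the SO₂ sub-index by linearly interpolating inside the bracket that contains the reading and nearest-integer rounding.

SO₂: 663.70 ∈ [539.75, 733.69] ↔ index [401, 500].
401 + (663.70−539.75)·(500−401)/(733.69−539.75) = 401 + 123.95·99/193.94 ≈ 464.27, so AQI = 464.

464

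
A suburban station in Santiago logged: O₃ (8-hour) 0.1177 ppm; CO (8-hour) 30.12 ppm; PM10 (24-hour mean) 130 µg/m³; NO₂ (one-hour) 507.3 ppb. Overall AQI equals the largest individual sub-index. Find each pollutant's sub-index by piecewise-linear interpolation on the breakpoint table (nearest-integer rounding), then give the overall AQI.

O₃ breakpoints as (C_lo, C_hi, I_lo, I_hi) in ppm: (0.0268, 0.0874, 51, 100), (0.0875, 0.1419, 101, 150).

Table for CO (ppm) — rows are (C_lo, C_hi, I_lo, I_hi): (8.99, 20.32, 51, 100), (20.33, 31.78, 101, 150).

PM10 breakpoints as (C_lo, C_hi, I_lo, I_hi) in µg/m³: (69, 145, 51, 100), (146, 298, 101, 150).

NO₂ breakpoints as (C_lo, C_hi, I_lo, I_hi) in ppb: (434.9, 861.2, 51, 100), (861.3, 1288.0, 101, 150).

143

O₃: 0.1177 lies in 0.0875–0.1419, so I_lo=101, I_hi=150, C_lo=0.0875, C_hi=0.1419.
(150−101)/(0.1419−0.0875) × (0.1177−0.0875) + 101 = 49/0.0544 × 0.0302 + 101 ≈ 128.20 → 128.
CO: row 20.33–31.78 (AQI 101–150). (150−101)·(30.12−20.33)/(31.78−20.33) + 101 = 49·9.79/11.45 + 101 ≈ 142.90 → 143.
PM10: 130 ∈ [69, 145] ↔ index [51, 100].
51 + (130−69)·(100−51)/(145−69) = 51 + 61·49/76 ≈ 90.33, so AQI = 90.
NO₂: 507.3 lies in 434.9–861.2, so I_lo=51, I_hi=100, C_lo=434.9, C_hi=861.2.
(100−51)/(861.2−434.9) × (507.3−434.9) + 51 = 49/426.3 × 72.4 + 51 ≈ 59.32 → 59.
Sub-indices: O₃→128, CO→143, PM10→90, NO₂→59. Overall AQI = max = 143; dominant pollutant is CO.
AQI 143: Unhealthy for Sensitive Groups.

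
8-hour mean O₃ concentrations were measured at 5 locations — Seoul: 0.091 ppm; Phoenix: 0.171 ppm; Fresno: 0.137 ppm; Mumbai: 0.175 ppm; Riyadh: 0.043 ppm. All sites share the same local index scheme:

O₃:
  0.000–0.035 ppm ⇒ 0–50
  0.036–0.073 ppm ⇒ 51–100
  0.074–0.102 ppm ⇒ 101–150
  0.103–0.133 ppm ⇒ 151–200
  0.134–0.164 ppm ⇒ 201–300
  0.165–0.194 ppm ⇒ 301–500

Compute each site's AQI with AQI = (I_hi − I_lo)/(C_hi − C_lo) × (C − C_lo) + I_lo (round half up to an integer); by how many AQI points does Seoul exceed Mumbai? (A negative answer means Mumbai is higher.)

Seoul: row 0.074–0.102 (AQI 101–150). (150−101)·(0.091−0.074)/(0.102−0.074) + 101 = 49·0.017/0.028 + 101 ≈ 130.75 → 131.
Phoenix: 0.171 lies in 0.165–0.194, so I_lo=301, I_hi=500, C_lo=0.165, C_hi=0.194.
(500−301)/(0.194−0.165) × (0.171−0.165) + 301 = 199/0.029 × 0.006 + 301 ≈ 342.17 → 342.
Fresno 0.137: bracket 0.134–0.164 → index 201–300; slope 99/0.030, offset 0.003.
AQI = 201 + 99/0.030·0.003 ≈ 210.90 ⇒ 211.
Mumbai: row 0.165–0.194 (AQI 301–500). (500−301)·(0.175−0.165)/(0.194−0.165) + 301 = 199·0.010/0.029 + 301 ≈ 369.62 → 370.
Riyadh: row 0.036–0.073 (AQI 51–100). (100−51)·(0.043−0.036)/(0.073−0.036) + 51 = 49·0.007/0.037 + 51 ≈ 60.27 → 60.
AQIs: Seoul=131, Phoenix=342, Fresno=211, Mumbai=370, Riyadh=60. Seoul (131) − Mumbai (370) = -239.

-239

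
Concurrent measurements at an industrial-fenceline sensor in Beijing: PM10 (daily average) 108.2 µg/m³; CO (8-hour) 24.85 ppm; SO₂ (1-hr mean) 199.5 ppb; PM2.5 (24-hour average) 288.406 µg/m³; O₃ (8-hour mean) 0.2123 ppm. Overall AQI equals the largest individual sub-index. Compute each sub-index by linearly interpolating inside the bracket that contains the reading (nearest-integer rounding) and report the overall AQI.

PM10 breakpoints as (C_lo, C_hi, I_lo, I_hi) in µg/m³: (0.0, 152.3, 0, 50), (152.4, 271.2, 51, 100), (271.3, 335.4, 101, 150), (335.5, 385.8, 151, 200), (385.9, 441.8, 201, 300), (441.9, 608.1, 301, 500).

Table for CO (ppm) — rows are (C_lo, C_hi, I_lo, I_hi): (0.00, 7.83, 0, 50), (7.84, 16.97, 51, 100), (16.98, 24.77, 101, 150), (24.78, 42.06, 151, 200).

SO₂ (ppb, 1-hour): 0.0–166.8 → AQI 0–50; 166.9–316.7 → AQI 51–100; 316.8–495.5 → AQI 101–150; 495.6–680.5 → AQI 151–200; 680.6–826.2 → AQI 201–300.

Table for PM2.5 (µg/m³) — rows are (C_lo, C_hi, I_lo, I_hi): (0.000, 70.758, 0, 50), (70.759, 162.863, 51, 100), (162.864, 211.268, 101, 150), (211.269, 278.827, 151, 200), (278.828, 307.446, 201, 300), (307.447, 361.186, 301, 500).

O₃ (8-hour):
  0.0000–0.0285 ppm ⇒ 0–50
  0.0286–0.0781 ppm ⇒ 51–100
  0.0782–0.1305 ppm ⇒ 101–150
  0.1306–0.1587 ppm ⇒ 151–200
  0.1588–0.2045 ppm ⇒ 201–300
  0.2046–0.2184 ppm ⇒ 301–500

PM10: row 0.0–152.3 (AQI 0–50). (50−0)·(108.2−0.0)/(152.3−0.0) + 0 = 50·108.2/152.3 + 0 ≈ 35.52 → 36.
CO 24.85: bracket 24.78–42.06 → index 151–200; slope 49/17.28, offset 0.07.
AQI = 151 + 49/17.28·0.07 ≈ 151.20 ⇒ 151.
SO₂ 199.5: bracket 166.9–316.7 → index 51–100; slope 49/149.8, offset 32.6.
AQI = 51 + 49/149.8·32.6 ≈ 61.66 ⇒ 62.
PM2.5: 288.406 ∈ [278.828, 307.446] ↔ index [201, 300].
201 + (288.406−278.828)·(300−201)/(307.446−278.828) = 201 + 9.578·99/28.618 ≈ 234.13, so AQI = 234.
O₃ 0.2123: bracket 0.2046–0.2184 → index 301–500; slope 199/0.0138, offset 0.0077.
AQI = 301 + 199/0.0138·0.0077 ≈ 412.04 ⇒ 412.
Sub-indices: PM10→36, CO→151, SO₂→62, PM2.5→234, O₃→412. Overall AQI = max = 412; dominant pollutant is O₃.

412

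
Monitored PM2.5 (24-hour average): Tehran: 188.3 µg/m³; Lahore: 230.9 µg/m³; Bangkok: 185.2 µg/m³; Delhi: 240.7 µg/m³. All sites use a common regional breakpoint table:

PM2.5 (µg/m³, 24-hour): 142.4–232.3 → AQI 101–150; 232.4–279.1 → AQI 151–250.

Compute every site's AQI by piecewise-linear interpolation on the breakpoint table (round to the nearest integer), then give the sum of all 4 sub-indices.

568

Tehran: 188.3 ∈ [142.4, 232.3] ↔ index [101, 150].
101 + (188.3−142.4)·(150−101)/(232.3−142.4) = 101 + 45.9·49/89.9 ≈ 126.02, so AQI = 126.
Lahore: row 142.4–232.3 (AQI 101–150). (150−101)·(230.9−142.4)/(232.3−142.4) + 101 = 49·88.5/89.9 + 101 ≈ 149.24 → 149.
Bangkok: row 142.4–232.3 (AQI 101–150). (150−101)·(185.2−142.4)/(232.3−142.4) + 101 = 49·42.8/89.9 + 101 ≈ 124.33 → 124.
Delhi: 240.7 lies in 232.4–279.1, so I_lo=151, I_hi=250, C_lo=232.4, C_hi=279.1.
(250−151)/(279.1−232.4) × (240.7−232.4) + 151 = 99/46.7 × 8.3 + 151 ≈ 168.60 → 169.
AQIs: Tehran=126, Lahore=149, Bangkok=124, Delhi=169. Sum = 126 + 149 + 124 + 169 = 568.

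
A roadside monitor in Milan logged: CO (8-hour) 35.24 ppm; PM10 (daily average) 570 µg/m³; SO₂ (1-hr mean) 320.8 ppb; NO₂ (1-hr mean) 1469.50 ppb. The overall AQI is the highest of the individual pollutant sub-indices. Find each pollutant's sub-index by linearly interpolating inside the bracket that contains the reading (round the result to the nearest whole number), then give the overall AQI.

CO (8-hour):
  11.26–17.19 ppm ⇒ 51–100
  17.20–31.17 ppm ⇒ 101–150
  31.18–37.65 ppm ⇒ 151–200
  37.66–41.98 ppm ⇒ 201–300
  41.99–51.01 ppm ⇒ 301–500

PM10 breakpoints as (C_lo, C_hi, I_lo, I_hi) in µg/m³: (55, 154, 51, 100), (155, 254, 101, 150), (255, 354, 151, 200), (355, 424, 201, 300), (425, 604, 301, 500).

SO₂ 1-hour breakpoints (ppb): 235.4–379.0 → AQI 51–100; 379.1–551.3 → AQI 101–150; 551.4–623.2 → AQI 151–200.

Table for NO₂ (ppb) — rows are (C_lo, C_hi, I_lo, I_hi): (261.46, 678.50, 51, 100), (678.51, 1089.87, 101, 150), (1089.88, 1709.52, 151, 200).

CO 35.24: bracket 31.18–37.65 → index 151–200; slope 49/6.47, offset 4.06.
AQI = 151 + 49/6.47·4.06 ≈ 181.75 ⇒ 182.
PM10: row 425–604 (AQI 301–500). (500−301)·(570−425)/(604−425) + 301 = 199·145/179 + 301 ≈ 462.20 → 462.
SO₂: 320.8 ∈ [235.4, 379.0] ↔ index [51, 100].
51 + (320.8−235.4)·(100−51)/(379.0−235.4) = 51 + 85.4·49/143.6 ≈ 80.14, so AQI = 80.
NO₂: 1469.50 ∈ [1089.88, 1709.52] ↔ index [151, 200].
151 + (1469.50−1089.88)·(200−151)/(1709.52−1089.88) = 151 + 379.62·49/619.64 ≈ 181.02, so AQI = 181.
Sub-indices: CO→182, PM10→462, SO₂→80, NO₂→181. Overall AQI = max = 462; dominant pollutant is PM10.
AQI 462: Hazardous.

462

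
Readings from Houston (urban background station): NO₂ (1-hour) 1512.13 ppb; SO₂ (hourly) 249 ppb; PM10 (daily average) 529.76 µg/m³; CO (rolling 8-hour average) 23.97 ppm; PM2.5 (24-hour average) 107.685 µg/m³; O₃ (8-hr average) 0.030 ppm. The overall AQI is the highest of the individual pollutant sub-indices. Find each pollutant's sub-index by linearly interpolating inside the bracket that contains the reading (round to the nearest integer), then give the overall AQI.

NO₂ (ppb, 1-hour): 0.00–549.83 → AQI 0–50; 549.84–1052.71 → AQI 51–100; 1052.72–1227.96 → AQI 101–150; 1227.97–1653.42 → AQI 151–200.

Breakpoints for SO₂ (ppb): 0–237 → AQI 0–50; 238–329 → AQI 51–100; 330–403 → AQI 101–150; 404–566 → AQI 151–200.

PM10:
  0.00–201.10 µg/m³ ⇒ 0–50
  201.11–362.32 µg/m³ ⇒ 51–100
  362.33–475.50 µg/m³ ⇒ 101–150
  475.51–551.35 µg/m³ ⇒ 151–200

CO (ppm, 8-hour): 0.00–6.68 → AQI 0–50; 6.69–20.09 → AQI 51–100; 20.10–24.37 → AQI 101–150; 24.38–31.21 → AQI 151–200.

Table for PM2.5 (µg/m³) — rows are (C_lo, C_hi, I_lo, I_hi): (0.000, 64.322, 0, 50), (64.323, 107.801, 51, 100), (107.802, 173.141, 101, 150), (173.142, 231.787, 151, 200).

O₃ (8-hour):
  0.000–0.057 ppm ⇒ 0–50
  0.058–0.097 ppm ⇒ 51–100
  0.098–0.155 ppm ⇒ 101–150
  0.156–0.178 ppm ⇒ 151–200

NO₂: 1512.13 ∈ [1227.97, 1653.42] ↔ index [151, 200].
151 + (1512.13−1227.97)·(200−151)/(1653.42−1227.97) = 151 + 284.16·49/425.45 ≈ 183.73, so AQI = 184.
SO₂ 249: bracket 238–329 → index 51–100; slope 49/91, offset 11.
AQI = 51 + 49/91·11 ≈ 56.92 ⇒ 57.
PM10: 529.76 ∈ [475.51, 551.35] ↔ index [151, 200].
151 + (529.76−475.51)·(200−151)/(551.35−475.51) = 151 + 54.25·49/75.84 ≈ 186.05, so AQI = 186.
CO 23.97: bracket 20.10–24.37 → index 101–150; slope 49/4.27, offset 3.87.
AQI = 101 + 49/4.27·3.87 ≈ 145.41 ⇒ 145.
PM2.5 107.685: bracket 64.323–107.801 → index 51–100; slope 49/43.478, offset 43.362.
AQI = 51 + 49/43.478·43.362 ≈ 99.87 ⇒ 100.
O₃: 0.030 lies in 0.000–0.057, so I_lo=0, I_hi=50, C_lo=0.000, C_hi=0.057.
(50−0)/(0.057−0.000) × (0.030−0.000) + 0 = 50/0.057 × 0.030 + 0 ≈ 26.32 → 26.
Sub-indices: NO₂→184, SO₂→57, PM10→186, CO→145, PM2.5→100, O₃→26. Overall AQI = max = 186; dominant pollutant is PM10.

186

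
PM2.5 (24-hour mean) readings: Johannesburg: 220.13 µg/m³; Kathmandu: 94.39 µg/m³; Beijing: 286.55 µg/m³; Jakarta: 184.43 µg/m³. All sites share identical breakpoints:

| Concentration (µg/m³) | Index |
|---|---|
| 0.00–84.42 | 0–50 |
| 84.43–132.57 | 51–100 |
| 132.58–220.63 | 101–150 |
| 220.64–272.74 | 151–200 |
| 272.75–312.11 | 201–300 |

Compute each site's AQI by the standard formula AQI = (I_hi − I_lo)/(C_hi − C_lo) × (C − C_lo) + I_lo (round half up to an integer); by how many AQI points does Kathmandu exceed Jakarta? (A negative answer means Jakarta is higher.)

Johannesburg: row 132.58–220.63 (AQI 101–150). (150−101)·(220.13−132.58)/(220.63−132.58) + 101 = 49·87.55/88.05 + 101 ≈ 149.72 → 150.
Kathmandu: 94.39 ∈ [84.43, 132.57] ↔ index [51, 100].
51 + (94.39−84.43)·(100−51)/(132.57−84.43) = 51 + 9.96·49/48.14 ≈ 61.14, so AQI = 61.
Beijing: 286.55 ∈ [272.75, 312.11] ↔ index [201, 300].
201 + (286.55−272.75)·(300−201)/(312.11−272.75) = 201 + 13.80·99/39.36 ≈ 235.71, so AQI = 236.
Jakarta: 184.43 ∈ [132.58, 220.63] ↔ index [101, 150].
101 + (184.43−132.58)·(150−101)/(220.63−132.58) = 101 + 51.85·49/88.05 ≈ 129.85, so AQI = 130.
AQIs: Johannesburg=150, Kathmandu=61, Beijing=236, Jakarta=130. Kathmandu (61) − Jakarta (130) = -69.

-69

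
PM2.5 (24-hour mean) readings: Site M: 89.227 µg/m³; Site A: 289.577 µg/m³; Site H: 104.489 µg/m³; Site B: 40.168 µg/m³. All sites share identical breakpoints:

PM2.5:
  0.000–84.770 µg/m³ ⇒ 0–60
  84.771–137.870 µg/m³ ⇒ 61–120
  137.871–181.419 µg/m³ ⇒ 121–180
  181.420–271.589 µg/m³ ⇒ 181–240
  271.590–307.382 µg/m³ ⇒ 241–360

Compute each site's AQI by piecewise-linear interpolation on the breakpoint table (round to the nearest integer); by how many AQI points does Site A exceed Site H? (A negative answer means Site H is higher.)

Site M: row 84.771–137.870 (AQI 61–120). (120−61)·(89.227−84.771)/(137.870−84.771) + 61 = 59·4.456/53.099 + 61 ≈ 65.95 → 66.
Site A: 289.577 lies in 271.590–307.382, so I_lo=241, I_hi=360, C_lo=271.590, C_hi=307.382.
(360−241)/(307.382−271.590) × (289.577−271.590) + 241 = 119/35.792 × 17.987 + 241 ≈ 300.80 → 301.
Site H: 104.489 ∈ [84.771, 137.870] ↔ index [61, 120].
61 + (104.489−84.771)·(120−61)/(137.870−84.771) = 61 + 19.718·59/53.099 ≈ 82.91, so AQI = 83.
Site B: row 0.000–84.770 (AQI 0–60). (60−0)·(40.168−0.000)/(84.770−0.000) + 0 = 60·40.168/84.770 + 0 ≈ 28.43 → 28.
AQIs: Site M=66, Site A=301, Site H=83, Site B=28. Site A (301) − Site H (83) = 218.

218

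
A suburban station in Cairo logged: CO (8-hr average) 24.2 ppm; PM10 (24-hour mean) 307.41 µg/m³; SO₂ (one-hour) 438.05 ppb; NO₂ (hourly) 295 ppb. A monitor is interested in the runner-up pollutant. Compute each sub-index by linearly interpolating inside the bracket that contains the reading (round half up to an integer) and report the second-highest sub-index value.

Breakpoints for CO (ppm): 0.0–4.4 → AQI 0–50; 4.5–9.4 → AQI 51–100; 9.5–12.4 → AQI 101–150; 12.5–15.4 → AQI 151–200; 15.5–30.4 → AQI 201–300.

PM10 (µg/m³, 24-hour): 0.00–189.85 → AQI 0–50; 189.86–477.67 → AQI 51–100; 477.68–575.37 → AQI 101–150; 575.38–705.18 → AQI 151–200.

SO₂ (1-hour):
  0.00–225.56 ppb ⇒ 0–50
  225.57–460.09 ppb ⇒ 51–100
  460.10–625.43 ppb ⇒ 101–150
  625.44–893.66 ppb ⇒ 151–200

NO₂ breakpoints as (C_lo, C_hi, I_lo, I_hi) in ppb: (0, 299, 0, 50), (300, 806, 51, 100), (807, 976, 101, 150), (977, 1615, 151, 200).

CO 24.2: bracket 15.5–30.4 → index 201–300; slope 99/14.9, offset 8.7.
AQI = 201 + 99/14.9·8.7 ≈ 258.81 ⇒ 259.
PM10: 307.41 ∈ [189.86, 477.67] ↔ index [51, 100].
51 + (307.41−189.86)·(100−51)/(477.67−189.86) = 51 + 117.55·49/287.81 ≈ 71.01, so AQI = 71.
SO₂ 438.05: bracket 225.57–460.09 → index 51–100; slope 49/234.52, offset 212.48.
AQI = 51 + 49/234.52·212.48 ≈ 95.40 ⇒ 95.
NO₂: 295 ∈ [0, 299] ↔ index [0, 50].
0 + (295−0)·(50−0)/(299−0) = 0 + 295·50/299 ≈ 49.33, so AQI = 49.
Sub-indices: CO→259, PM10→71, SO₂→95, NO₂→49. Ranked high→low: 259, 95, 71, 49. Second-highest sub-index = 95.

95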